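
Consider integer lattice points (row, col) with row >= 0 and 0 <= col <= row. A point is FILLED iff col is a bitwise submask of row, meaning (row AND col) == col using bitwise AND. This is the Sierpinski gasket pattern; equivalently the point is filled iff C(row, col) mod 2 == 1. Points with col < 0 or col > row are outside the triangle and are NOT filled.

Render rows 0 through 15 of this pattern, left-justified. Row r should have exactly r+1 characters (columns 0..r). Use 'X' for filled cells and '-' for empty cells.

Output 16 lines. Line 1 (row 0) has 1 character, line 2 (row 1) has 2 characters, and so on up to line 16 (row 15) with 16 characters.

r0=0: X
r1=1: XX
r2=10: X-X
r3=11: XXXX
r4=100: X---X
r5=101: XX--XX
r6=110: X-X-X-X
r7=111: XXXXXXXX
r8=1000: X-------X
r9=1001: XX------XX
r10=1010: X-X-----X-X
r11=1011: XXXX----XXXX
r12=1100: X---X---X---X
r13=1101: XX--XX--XX--XX
r14=1110: X-X-X-X-X-X-X-X
r15=1111: XXXXXXXXXXXXXXXX

Answer: X
XX
X-X
XXXX
X---X
XX--XX
X-X-X-X
XXXXXXXX
X-------X
XX------XX
X-X-----X-X
XXXX----XXXX
X---X---X---X
XX--XX--XX--XX
X-X-X-X-X-X-X-X
XXXXXXXXXXXXXXXX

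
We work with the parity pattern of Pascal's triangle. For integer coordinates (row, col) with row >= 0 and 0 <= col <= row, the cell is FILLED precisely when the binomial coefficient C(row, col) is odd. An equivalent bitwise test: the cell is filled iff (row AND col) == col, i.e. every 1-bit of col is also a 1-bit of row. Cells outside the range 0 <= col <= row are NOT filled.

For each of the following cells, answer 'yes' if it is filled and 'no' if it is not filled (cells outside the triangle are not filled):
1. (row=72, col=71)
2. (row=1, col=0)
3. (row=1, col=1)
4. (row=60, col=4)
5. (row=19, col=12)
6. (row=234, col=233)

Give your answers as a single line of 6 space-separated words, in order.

(72,71): row=0b1001000, col=0b1000111, row AND col = 0b1000000 = 64; 64 != 71 -> empty
(1,0): row=0b1, col=0b0, row AND col = 0b0 = 0; 0 == 0 -> filled
(1,1): row=0b1, col=0b1, row AND col = 0b1 = 1; 1 == 1 -> filled
(60,4): row=0b111100, col=0b100, row AND col = 0b100 = 4; 4 == 4 -> filled
(19,12): row=0b10011, col=0b1100, row AND col = 0b0 = 0; 0 != 12 -> empty
(234,233): row=0b11101010, col=0b11101001, row AND col = 0b11101000 = 232; 232 != 233 -> empty

Answer: no yes yes yes no no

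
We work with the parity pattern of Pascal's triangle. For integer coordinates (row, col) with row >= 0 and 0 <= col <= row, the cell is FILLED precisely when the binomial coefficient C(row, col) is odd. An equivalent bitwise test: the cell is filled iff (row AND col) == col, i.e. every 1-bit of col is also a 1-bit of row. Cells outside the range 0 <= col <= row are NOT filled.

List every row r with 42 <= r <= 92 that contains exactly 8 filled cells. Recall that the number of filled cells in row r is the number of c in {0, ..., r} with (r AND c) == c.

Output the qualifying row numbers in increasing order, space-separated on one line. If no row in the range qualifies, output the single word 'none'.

Answer: 42 44 49 50 52 56 67 69 70 73 74 76 81 82 84 88

Derivation:
Row r has 2^popcount(r) filled cells, so we need popcount(r) = log2(8) = 3.
Scan r = 42..92 and keep those with exactly 3 one-bits:
r=42=101010 popcount=3 -> KEEP
r=43=101011 popcount=4 -> skip
r=44=101100 popcount=3 -> KEEP
r=45=101101 popcount=4 -> skip
r=46=101110 popcount=4 -> skip
r=47=101111 popcount=5 -> skip
r=48=110000 popcount=2 -> skip
r=49=110001 popcount=3 -> KEEP
r=50=110010 popcount=3 -> KEEP
r=51=110011 popcount=4 -> skip
r=52=110100 popcount=3 -> KEEP
r=53=110101 popcount=4 -> skip
r=54=110110 popcount=4 -> skip
r=55=110111 popcount=5 -> skip
r=56=111000 popcount=3 -> KEEP
r=57=111001 popcount=4 -> skip
r=58=111010 popcount=4 -> skip
r=59=111011 popcount=5 -> skip
r=60=111100 popcount=4 -> skip
r=61=111101 popcount=5 -> skip
r=62=111110 popcount=5 -> skip
r=63=111111 popcount=6 -> skip
r=64=1000000 popcount=1 -> skip
r=65=1000001 popcount=2 -> skip
r=66=1000010 popcount=2 -> skip
r=67=1000011 popcount=3 -> KEEP
r=68=1000100 popcount=2 -> skip
r=69=1000101 popcount=3 -> KEEP
r=70=1000110 popcount=3 -> KEEP
r=71=1000111 popcount=4 -> skip
r=72=1001000 popcount=2 -> skip
r=73=1001001 popcount=3 -> KEEP
r=74=1001010 popcount=3 -> KEEP
r=75=1001011 popcount=4 -> skip
r=76=1001100 popcount=3 -> KEEP
r=77=1001101 popcount=4 -> skip
r=78=1001110 popcount=4 -> skip
r=79=1001111 popcount=5 -> skip
r=80=1010000 popcount=2 -> skip
r=81=1010001 popcount=3 -> KEEP
r=82=1010010 popcount=3 -> KEEP
r=83=1010011 popcount=4 -> skip
r=84=1010100 popcount=3 -> KEEP
r=85=1010101 popcount=4 -> skip
r=86=1010110 popcount=4 -> skip
r=87=1010111 popcount=5 -> skip
r=88=1011000 popcount=3 -> KEEP
r=89=1011001 popcount=4 -> skip
r=90=1011010 popcount=4 -> skip
r=91=1011011 popcount=5 -> skip
r=92=1011100 popcount=4 -> skip
Kept rows: 42 44 49 50 52 56 67 69 70 73 74 76 81 82 84 88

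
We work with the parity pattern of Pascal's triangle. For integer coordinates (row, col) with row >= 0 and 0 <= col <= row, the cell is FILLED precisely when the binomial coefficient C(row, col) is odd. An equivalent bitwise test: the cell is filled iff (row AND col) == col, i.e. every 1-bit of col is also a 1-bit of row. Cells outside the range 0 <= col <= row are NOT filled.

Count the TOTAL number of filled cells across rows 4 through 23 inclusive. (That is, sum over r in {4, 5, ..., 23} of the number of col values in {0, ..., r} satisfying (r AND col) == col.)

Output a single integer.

Answer: 126

Derivation:
r4=100 pc1: +2 =2
r5=101 pc2: +4 =6
r6=110 pc2: +4 =10
r7=111 pc3: +8 =18
r8=1000 pc1: +2 =20
r9=1001 pc2: +4 =24
r10=1010 pc2: +4 =28
r11=1011 pc3: +8 =36
r12=1100 pc2: +4 =40
r13=1101 pc3: +8 =48
r14=1110 pc3: +8 =56
r15=1111 pc4: +16 =72
r16=10000 pc1: +2 =74
r17=10001 pc2: +4 =78
r18=10010 pc2: +4 =82
r19=10011 pc3: +8 =90
r20=10100 pc2: +4 =94
r21=10101 pc3: +8 =102
r22=10110 pc3: +8 =110
r23=10111 pc4: +16 =126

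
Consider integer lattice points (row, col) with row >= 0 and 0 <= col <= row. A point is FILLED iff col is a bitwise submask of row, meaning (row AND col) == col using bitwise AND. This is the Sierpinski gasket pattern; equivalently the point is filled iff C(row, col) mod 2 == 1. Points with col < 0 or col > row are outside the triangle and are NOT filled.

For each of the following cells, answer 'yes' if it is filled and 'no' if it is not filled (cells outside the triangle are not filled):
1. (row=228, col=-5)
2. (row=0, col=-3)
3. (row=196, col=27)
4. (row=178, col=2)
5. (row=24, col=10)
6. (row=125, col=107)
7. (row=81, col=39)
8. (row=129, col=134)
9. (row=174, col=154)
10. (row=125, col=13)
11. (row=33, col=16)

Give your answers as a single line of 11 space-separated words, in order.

Answer: no no no yes no no no no no yes no

Derivation:
(228,-5): col outside [0, 228] -> not filled
(0,-3): col outside [0, 0] -> not filled
(196,27): row=0b11000100, col=0b11011, row AND col = 0b0 = 0; 0 != 27 -> empty
(178,2): row=0b10110010, col=0b10, row AND col = 0b10 = 2; 2 == 2 -> filled
(24,10): row=0b11000, col=0b1010, row AND col = 0b1000 = 8; 8 != 10 -> empty
(125,107): row=0b1111101, col=0b1101011, row AND col = 0b1101001 = 105; 105 != 107 -> empty
(81,39): row=0b1010001, col=0b100111, row AND col = 0b1 = 1; 1 != 39 -> empty
(129,134): col outside [0, 129] -> not filled
(174,154): row=0b10101110, col=0b10011010, row AND col = 0b10001010 = 138; 138 != 154 -> empty
(125,13): row=0b1111101, col=0b1101, row AND col = 0b1101 = 13; 13 == 13 -> filled
(33,16): row=0b100001, col=0b10000, row AND col = 0b0 = 0; 0 != 16 -> empty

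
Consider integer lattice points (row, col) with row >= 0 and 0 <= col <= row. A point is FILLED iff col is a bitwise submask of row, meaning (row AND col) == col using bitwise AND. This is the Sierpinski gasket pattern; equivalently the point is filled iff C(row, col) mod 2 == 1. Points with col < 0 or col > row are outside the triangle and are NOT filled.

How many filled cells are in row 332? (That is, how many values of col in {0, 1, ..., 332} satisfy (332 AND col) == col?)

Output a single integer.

332 in binary = 101001100
popcount(332) = number of 1-bits in 101001100 = 4
A col c satisfies (332 AND c) == c iff every set bit of c is also set in 332; each of the 4 set bits of 332 can independently be on or off in c.
count = 2^4 = 16

Answer: 16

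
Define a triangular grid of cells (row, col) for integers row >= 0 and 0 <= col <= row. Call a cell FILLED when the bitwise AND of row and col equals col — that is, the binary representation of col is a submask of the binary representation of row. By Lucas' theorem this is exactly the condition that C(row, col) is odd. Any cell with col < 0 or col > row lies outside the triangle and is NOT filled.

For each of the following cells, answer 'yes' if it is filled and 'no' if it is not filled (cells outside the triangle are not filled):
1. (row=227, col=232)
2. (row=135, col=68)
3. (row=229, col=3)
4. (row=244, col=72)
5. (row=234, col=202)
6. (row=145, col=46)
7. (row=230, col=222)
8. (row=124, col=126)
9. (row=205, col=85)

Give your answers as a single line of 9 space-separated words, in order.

Answer: no no no no yes no no no no

Derivation:
(227,232): col outside [0, 227] -> not filled
(135,68): row=0b10000111, col=0b1000100, row AND col = 0b100 = 4; 4 != 68 -> empty
(229,3): row=0b11100101, col=0b11, row AND col = 0b1 = 1; 1 != 3 -> empty
(244,72): row=0b11110100, col=0b1001000, row AND col = 0b1000000 = 64; 64 != 72 -> empty
(234,202): row=0b11101010, col=0b11001010, row AND col = 0b11001010 = 202; 202 == 202 -> filled
(145,46): row=0b10010001, col=0b101110, row AND col = 0b0 = 0; 0 != 46 -> empty
(230,222): row=0b11100110, col=0b11011110, row AND col = 0b11000110 = 198; 198 != 222 -> empty
(124,126): col outside [0, 124] -> not filled
(205,85): row=0b11001101, col=0b1010101, row AND col = 0b1000101 = 69; 69 != 85 -> empty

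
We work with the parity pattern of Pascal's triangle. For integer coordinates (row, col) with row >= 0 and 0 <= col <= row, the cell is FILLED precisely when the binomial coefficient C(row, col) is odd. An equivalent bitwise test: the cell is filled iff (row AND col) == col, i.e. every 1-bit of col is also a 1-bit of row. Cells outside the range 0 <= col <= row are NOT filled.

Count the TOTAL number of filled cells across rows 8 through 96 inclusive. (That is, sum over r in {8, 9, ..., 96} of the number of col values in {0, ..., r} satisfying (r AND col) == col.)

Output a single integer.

Answer: 1192

Derivation:
r8=1000 pc1: +2 =2
r9=1001 pc2: +4 =6
r10=1010 pc2: +4 =10
r11=1011 pc3: +8 =18
r12=1100 pc2: +4 =22
r13=1101 pc3: +8 =30
r14=1110 pc3: +8 =38
r15=1111 pc4: +16 =54
r16=10000 pc1: +2 =56
r17=10001 pc2: +4 =60
r18=10010 pc2: +4 =64
r19=10011 pc3: +8 =72
r20=10100 pc2: +4 =76
r21=10101 pc3: +8 =84
r22=10110 pc3: +8 =92
r23=10111 pc4: +16 =108
r24=11000 pc2: +4 =112
r25=11001 pc3: +8 =120
r26=11010 pc3: +8 =128
r27=11011 pc4: +16 =144
r28=11100 pc3: +8 =152
r29=11101 pc4: +16 =168
r30=11110 pc4: +16 =184
r31=11111 pc5: +32 =216
r32=100000 pc1: +2 =218
r33=100001 pc2: +4 =222
r34=100010 pc2: +4 =226
r35=100011 pc3: +8 =234
r36=100100 pc2: +4 =238
r37=100101 pc3: +8 =246
r38=100110 pc3: +8 =254
r39=100111 pc4: +16 =270
r40=101000 pc2: +4 =274
r41=101001 pc3: +8 =282
r42=101010 pc3: +8 =290
r43=101011 pc4: +16 =306
r44=101100 pc3: +8 =314
r45=101101 pc4: +16 =330
r46=101110 pc4: +16 =346
r47=101111 pc5: +32 =378
r48=110000 pc2: +4 =382
r49=110001 pc3: +8 =390
r50=110010 pc3: +8 =398
r51=110011 pc4: +16 =414
r52=110100 pc3: +8 =422
r53=110101 pc4: +16 =438
r54=110110 pc4: +16 =454
r55=110111 pc5: +32 =486
r56=111000 pc3: +8 =494
r57=111001 pc4: +16 =510
r58=111010 pc4: +16 =526
r59=111011 pc5: +32 =558
r60=111100 pc4: +16 =574
r61=111101 pc5: +32 =606
r62=111110 pc5: +32 =638
r63=111111 pc6: +64 =702
r64=1000000 pc1: +2 =704
r65=1000001 pc2: +4 =708
r66=1000010 pc2: +4 =712
r67=1000011 pc3: +8 =720
r68=1000100 pc2: +4 =724
r69=1000101 pc3: +8 =732
r70=1000110 pc3: +8 =740
r71=1000111 pc4: +16 =756
r72=1001000 pc2: +4 =760
r73=1001001 pc3: +8 =768
r74=1001010 pc3: +8 =776
r75=1001011 pc4: +16 =792
r76=1001100 pc3: +8 =800
r77=1001101 pc4: +16 =816
r78=1001110 pc4: +16 =832
r79=1001111 pc5: +32 =864
r80=1010000 pc2: +4 =868
r81=1010001 pc3: +8 =876
r82=1010010 pc3: +8 =884
r83=1010011 pc4: +16 =900
r84=1010100 pc3: +8 =908
r85=1010101 pc4: +16 =924
r86=1010110 pc4: +16 =940
r87=1010111 pc5: +32 =972
r88=1011000 pc3: +8 =980
r89=1011001 pc4: +16 =996
r90=1011010 pc4: +16 =1012
r91=1011011 pc5: +32 =1044
r92=1011100 pc4: +16 =1060
r93=1011101 pc5: +32 =1092
r94=1011110 pc5: +32 =1124
r95=1011111 pc6: +64 =1188
r96=1100000 pc2: +4 =1192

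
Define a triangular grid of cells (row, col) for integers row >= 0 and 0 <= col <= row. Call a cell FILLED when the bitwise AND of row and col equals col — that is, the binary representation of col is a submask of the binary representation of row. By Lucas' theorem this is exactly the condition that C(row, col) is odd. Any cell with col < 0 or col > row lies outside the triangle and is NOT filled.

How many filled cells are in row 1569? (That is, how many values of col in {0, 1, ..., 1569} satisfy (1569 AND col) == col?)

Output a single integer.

1569 in binary = 11000100001
popcount(1569) = number of 1-bits in 11000100001 = 4
A col c satisfies (1569 AND c) == c iff every set bit of c is also set in 1569; each of the 4 set bits of 1569 can independently be on or off in c.
count = 2^4 = 16

Answer: 16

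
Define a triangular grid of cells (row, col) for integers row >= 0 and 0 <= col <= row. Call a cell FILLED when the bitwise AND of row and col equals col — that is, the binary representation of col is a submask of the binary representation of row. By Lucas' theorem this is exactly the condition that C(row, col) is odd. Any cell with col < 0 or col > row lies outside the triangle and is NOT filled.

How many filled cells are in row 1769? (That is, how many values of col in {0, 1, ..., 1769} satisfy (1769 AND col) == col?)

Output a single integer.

1769 in binary = 11011101001
popcount(1769) = number of 1-bits in 11011101001 = 7
A col c satisfies (1769 AND c) == c iff every set bit of c is also set in 1769; each of the 7 set bits of 1769 can independently be on or off in c.
count = 2^7 = 128

Answer: 128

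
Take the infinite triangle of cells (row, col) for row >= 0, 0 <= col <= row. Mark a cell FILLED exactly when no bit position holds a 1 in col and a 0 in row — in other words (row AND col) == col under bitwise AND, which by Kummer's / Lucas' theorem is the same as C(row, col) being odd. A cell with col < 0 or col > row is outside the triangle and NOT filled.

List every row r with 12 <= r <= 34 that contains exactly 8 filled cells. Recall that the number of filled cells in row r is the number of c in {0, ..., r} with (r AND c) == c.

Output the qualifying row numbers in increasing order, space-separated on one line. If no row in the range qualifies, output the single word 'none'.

Row r has 2^popcount(r) filled cells, so we need popcount(r) = log2(8) = 3.
Scan r = 12..34 and keep those with exactly 3 one-bits:
r=12=1100 popcount=2 -> skip
r=13=1101 popcount=3 -> KEEP
r=14=1110 popcount=3 -> KEEP
r=15=1111 popcount=4 -> skip
r=16=10000 popcount=1 -> skip
r=17=10001 popcount=2 -> skip
r=18=10010 popcount=2 -> skip
r=19=10011 popcount=3 -> KEEP
r=20=10100 popcount=2 -> skip
r=21=10101 popcount=3 -> KEEP
r=22=10110 popcount=3 -> KEEP
r=23=10111 popcount=4 -> skip
r=24=11000 popcount=2 -> skip
r=25=11001 popcount=3 -> KEEP
r=26=11010 popcount=3 -> KEEP
r=27=11011 popcount=4 -> skip
r=28=11100 popcount=3 -> KEEP
r=29=11101 popcount=4 -> skip
r=30=11110 popcount=4 -> skip
r=31=11111 popcount=5 -> skip
r=32=100000 popcount=1 -> skip
r=33=100001 popcount=2 -> skip
r=34=100010 popcount=2 -> skip
Kept rows: 13 14 19 21 22 25 26 28

Answer: 13 14 19 21 22 25 26 28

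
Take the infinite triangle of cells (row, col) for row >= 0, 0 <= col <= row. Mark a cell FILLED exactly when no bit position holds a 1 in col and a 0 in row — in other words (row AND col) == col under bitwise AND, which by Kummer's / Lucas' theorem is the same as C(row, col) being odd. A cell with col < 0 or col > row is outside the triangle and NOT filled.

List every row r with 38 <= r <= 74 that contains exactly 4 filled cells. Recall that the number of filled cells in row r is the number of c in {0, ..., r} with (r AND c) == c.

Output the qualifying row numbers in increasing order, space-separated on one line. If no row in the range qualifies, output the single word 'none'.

Row r has 2^popcount(r) filled cells, so we need popcount(r) = log2(4) = 2.
Scan r = 38..74 and keep those with exactly 2 one-bits:
r=38=100110 popcount=3 -> skip
r=39=100111 popcount=4 -> skip
r=40=101000 popcount=2 -> KEEP
r=41=101001 popcount=3 -> skip
r=42=101010 popcount=3 -> skip
r=43=101011 popcount=4 -> skip
r=44=101100 popcount=3 -> skip
r=45=101101 popcount=4 -> skip
r=46=101110 popcount=4 -> skip
r=47=101111 popcount=5 -> skip
r=48=110000 popcount=2 -> KEEP
r=49=110001 popcount=3 -> skip
r=50=110010 popcount=3 -> skip
r=51=110011 popcount=4 -> skip
r=52=110100 popcount=3 -> skip
r=53=110101 popcount=4 -> skip
r=54=110110 popcount=4 -> skip
r=55=110111 popcount=5 -> skip
r=56=111000 popcount=3 -> skip
r=57=111001 popcount=4 -> skip
r=58=111010 popcount=4 -> skip
r=59=111011 popcount=5 -> skip
r=60=111100 popcount=4 -> skip
r=61=111101 popcount=5 -> skip
r=62=111110 popcount=5 -> skip
r=63=111111 popcount=6 -> skip
r=64=1000000 popcount=1 -> skip
r=65=1000001 popcount=2 -> KEEP
r=66=1000010 popcount=2 -> KEEP
r=67=1000011 popcount=3 -> skip
r=68=1000100 popcount=2 -> KEEP
r=69=1000101 popcount=3 -> skip
r=70=1000110 popcount=3 -> skip
r=71=1000111 popcount=4 -> skip
r=72=1001000 popcount=2 -> KEEP
r=73=1001001 popcount=3 -> skip
r=74=1001010 popcount=3 -> skip
Kept rows: 40 48 65 66 68 72

Answer: 40 48 65 66 68 72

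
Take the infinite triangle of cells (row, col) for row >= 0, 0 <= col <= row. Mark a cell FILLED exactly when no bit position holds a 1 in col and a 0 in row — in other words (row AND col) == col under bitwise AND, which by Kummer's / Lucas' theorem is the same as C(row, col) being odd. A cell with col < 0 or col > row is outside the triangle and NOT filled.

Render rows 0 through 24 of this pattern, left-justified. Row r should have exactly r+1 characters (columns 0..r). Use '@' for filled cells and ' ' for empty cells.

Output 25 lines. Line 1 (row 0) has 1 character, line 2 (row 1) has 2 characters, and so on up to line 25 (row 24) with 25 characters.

r0=0: @
r1=1: @@
r2=10: @ @
r3=11: @@@@
r4=100: @   @
r5=101: @@  @@
r6=110: @ @ @ @
r7=111: @@@@@@@@
r8=1000: @       @
r9=1001: @@      @@
r10=1010: @ @     @ @
r11=1011: @@@@    @@@@
r12=1100: @   @   @   @
r13=1101: @@  @@  @@  @@
r14=1110: @ @ @ @ @ @ @ @
r15=1111: @@@@@@@@@@@@@@@@
r16=10000: @               @
r17=10001: @@              @@
r18=10010: @ @             @ @
r19=10011: @@@@            @@@@
r20=10100: @   @           @   @
r21=10101: @@  @@          @@  @@
r22=10110: @ @ @ @         @ @ @ @
r23=10111: @@@@@@@@        @@@@@@@@
r24=11000: @       @       @       @

Answer: @
@@
@ @
@@@@
@   @
@@  @@
@ @ @ @
@@@@@@@@
@       @
@@      @@
@ @     @ @
@@@@    @@@@
@   @   @   @
@@  @@  @@  @@
@ @ @ @ @ @ @ @
@@@@@@@@@@@@@@@@
@               @
@@              @@
@ @             @ @
@@@@            @@@@
@   @           @   @
@@  @@          @@  @@
@ @ @ @         @ @ @ @
@@@@@@@@        @@@@@@@@
@       @       @       @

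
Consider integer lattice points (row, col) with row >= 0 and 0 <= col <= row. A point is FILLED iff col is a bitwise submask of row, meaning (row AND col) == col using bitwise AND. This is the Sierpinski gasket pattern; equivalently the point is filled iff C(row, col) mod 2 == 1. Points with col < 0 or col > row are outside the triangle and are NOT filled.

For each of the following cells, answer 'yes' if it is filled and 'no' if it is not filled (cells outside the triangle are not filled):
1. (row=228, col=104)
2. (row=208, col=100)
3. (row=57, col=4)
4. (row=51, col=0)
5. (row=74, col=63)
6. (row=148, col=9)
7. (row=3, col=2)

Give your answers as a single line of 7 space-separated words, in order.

Answer: no no no yes no no yes

Derivation:
(228,104): row=0b11100100, col=0b1101000, row AND col = 0b1100000 = 96; 96 != 104 -> empty
(208,100): row=0b11010000, col=0b1100100, row AND col = 0b1000000 = 64; 64 != 100 -> empty
(57,4): row=0b111001, col=0b100, row AND col = 0b0 = 0; 0 != 4 -> empty
(51,0): row=0b110011, col=0b0, row AND col = 0b0 = 0; 0 == 0 -> filled
(74,63): row=0b1001010, col=0b111111, row AND col = 0b1010 = 10; 10 != 63 -> empty
(148,9): row=0b10010100, col=0b1001, row AND col = 0b0 = 0; 0 != 9 -> empty
(3,2): row=0b11, col=0b10, row AND col = 0b10 = 2; 2 == 2 -> filled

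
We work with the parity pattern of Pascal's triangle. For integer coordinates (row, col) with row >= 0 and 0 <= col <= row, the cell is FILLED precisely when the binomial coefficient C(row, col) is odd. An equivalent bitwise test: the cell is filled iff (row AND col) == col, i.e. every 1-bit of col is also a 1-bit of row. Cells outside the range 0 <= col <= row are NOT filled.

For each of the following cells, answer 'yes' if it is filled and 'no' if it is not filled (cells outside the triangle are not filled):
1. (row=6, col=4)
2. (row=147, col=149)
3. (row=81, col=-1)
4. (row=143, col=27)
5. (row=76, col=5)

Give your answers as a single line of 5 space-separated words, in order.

Answer: yes no no no no

Derivation:
(6,4): row=0b110, col=0b100, row AND col = 0b100 = 4; 4 == 4 -> filled
(147,149): col outside [0, 147] -> not filled
(81,-1): col outside [0, 81] -> not filled
(143,27): row=0b10001111, col=0b11011, row AND col = 0b1011 = 11; 11 != 27 -> empty
(76,5): row=0b1001100, col=0b101, row AND col = 0b100 = 4; 4 != 5 -> empty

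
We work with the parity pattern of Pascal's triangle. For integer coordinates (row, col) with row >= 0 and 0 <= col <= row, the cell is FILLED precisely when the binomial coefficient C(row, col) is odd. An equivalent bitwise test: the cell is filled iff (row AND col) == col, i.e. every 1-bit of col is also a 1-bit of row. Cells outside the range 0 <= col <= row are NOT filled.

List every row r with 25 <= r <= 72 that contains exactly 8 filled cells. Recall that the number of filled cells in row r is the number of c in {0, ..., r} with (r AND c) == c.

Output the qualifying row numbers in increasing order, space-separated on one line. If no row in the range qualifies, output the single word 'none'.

Answer: 25 26 28 35 37 38 41 42 44 49 50 52 56 67 69 70

Derivation:
Row r has 2^popcount(r) filled cells, so we need popcount(r) = log2(8) = 3.
Scan r = 25..72 and keep those with exactly 3 one-bits:
r=25=11001 popcount=3 -> KEEP
r=26=11010 popcount=3 -> KEEP
r=27=11011 popcount=4 -> skip
r=28=11100 popcount=3 -> KEEP
r=29=11101 popcount=4 -> skip
r=30=11110 popcount=4 -> skip
r=31=11111 popcount=5 -> skip
r=32=100000 popcount=1 -> skip
r=33=100001 popcount=2 -> skip
r=34=100010 popcount=2 -> skip
r=35=100011 popcount=3 -> KEEP
r=36=100100 popcount=2 -> skip
r=37=100101 popcount=3 -> KEEP
r=38=100110 popcount=3 -> KEEP
r=39=100111 popcount=4 -> skip
r=40=101000 popcount=2 -> skip
r=41=101001 popcount=3 -> KEEP
r=42=101010 popcount=3 -> KEEP
r=43=101011 popcount=4 -> skip
r=44=101100 popcount=3 -> KEEP
r=45=101101 popcount=4 -> skip
r=46=101110 popcount=4 -> skip
r=47=101111 popcount=5 -> skip
r=48=110000 popcount=2 -> skip
r=49=110001 popcount=3 -> KEEP
r=50=110010 popcount=3 -> KEEP
r=51=110011 popcount=4 -> skip
r=52=110100 popcount=3 -> KEEP
r=53=110101 popcount=4 -> skip
r=54=110110 popcount=4 -> skip
r=55=110111 popcount=5 -> skip
r=56=111000 popcount=3 -> KEEP
r=57=111001 popcount=4 -> skip
r=58=111010 popcount=4 -> skip
r=59=111011 popcount=5 -> skip
r=60=111100 popcount=4 -> skip
r=61=111101 popcount=5 -> skip
r=62=111110 popcount=5 -> skip
r=63=111111 popcount=6 -> skip
r=64=1000000 popcount=1 -> skip
r=65=1000001 popcount=2 -> skip
r=66=1000010 popcount=2 -> skip
r=67=1000011 popcount=3 -> KEEP
r=68=1000100 popcount=2 -> skip
r=69=1000101 popcount=3 -> KEEP
r=70=1000110 popcount=3 -> KEEP
r=71=1000111 popcount=4 -> skip
r=72=1001000 popcount=2 -> skip
Kept rows: 25 26 28 35 37 38 41 42 44 49 50 52 56 67 69 70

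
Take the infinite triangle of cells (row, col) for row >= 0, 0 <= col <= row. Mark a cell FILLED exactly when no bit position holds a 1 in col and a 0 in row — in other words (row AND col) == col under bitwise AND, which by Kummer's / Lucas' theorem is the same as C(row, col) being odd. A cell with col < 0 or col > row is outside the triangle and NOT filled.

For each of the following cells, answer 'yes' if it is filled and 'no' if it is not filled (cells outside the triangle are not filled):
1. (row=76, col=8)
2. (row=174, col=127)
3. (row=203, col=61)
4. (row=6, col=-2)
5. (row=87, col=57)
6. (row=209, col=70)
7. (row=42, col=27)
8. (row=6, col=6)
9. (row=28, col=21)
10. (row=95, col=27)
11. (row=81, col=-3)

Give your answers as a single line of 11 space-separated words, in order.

(76,8): row=0b1001100, col=0b1000, row AND col = 0b1000 = 8; 8 == 8 -> filled
(174,127): row=0b10101110, col=0b1111111, row AND col = 0b101110 = 46; 46 != 127 -> empty
(203,61): row=0b11001011, col=0b111101, row AND col = 0b1001 = 9; 9 != 61 -> empty
(6,-2): col outside [0, 6] -> not filled
(87,57): row=0b1010111, col=0b111001, row AND col = 0b10001 = 17; 17 != 57 -> empty
(209,70): row=0b11010001, col=0b1000110, row AND col = 0b1000000 = 64; 64 != 70 -> empty
(42,27): row=0b101010, col=0b11011, row AND col = 0b1010 = 10; 10 != 27 -> empty
(6,6): row=0b110, col=0b110, row AND col = 0b110 = 6; 6 == 6 -> filled
(28,21): row=0b11100, col=0b10101, row AND col = 0b10100 = 20; 20 != 21 -> empty
(95,27): row=0b1011111, col=0b11011, row AND col = 0b11011 = 27; 27 == 27 -> filled
(81,-3): col outside [0, 81] -> not filled

Answer: yes no no no no no no yes no yes no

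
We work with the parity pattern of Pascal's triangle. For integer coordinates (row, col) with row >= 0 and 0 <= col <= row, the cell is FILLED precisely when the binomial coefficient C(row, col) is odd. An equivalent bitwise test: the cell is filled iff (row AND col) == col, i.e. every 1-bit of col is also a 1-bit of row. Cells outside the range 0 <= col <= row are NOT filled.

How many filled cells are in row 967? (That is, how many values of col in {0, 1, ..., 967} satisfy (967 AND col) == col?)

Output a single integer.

967 in binary = 1111000111
popcount(967) = number of 1-bits in 1111000111 = 7
A col c satisfies (967 AND c) == c iff every set bit of c is also set in 967; each of the 7 set bits of 967 can independently be on or off in c.
count = 2^7 = 128

Answer: 128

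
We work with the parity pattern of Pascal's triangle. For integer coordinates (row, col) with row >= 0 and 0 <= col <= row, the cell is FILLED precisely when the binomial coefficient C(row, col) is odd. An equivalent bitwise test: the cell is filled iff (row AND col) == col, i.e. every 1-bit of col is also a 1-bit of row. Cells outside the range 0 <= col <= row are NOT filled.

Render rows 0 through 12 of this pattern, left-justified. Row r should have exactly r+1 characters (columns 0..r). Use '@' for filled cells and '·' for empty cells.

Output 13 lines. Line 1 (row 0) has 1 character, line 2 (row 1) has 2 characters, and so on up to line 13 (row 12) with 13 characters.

r0=0: @
r1=1: @@
r2=10: @·@
r3=11: @@@@
r4=100: @···@
r5=101: @@··@@
r6=110: @·@·@·@
r7=111: @@@@@@@@
r8=1000: @·······@
r9=1001: @@······@@
r10=1010: @·@·····@·@
r11=1011: @@@@····@@@@
r12=1100: @···@···@···@

Answer: @
@@
@·@
@@@@
@···@
@@··@@
@·@·@·@
@@@@@@@@
@·······@
@@······@@
@·@·····@·@
@@@@····@@@@
@···@···@···@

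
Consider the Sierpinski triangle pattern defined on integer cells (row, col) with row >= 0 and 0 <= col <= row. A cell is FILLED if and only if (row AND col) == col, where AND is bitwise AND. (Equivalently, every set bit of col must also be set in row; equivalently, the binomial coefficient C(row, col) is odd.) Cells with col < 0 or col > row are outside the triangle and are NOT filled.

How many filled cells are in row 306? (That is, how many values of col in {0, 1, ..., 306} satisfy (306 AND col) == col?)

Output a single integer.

Answer: 16

Derivation:
306 in binary = 100110010
popcount(306) = number of 1-bits in 100110010 = 4
A col c satisfies (306 AND c) == c iff every set bit of c is also set in 306; each of the 4 set bits of 306 can independently be on or off in c.
count = 2^4 = 16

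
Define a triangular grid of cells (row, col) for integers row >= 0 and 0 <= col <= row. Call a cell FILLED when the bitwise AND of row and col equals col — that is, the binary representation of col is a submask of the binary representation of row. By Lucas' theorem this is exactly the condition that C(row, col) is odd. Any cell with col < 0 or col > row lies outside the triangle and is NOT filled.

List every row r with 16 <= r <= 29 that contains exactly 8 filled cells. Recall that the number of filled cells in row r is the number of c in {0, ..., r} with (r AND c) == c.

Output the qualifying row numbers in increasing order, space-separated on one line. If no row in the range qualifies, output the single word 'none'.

Row r has 2^popcount(r) filled cells, so we need popcount(r) = log2(8) = 3.
Scan r = 16..29 and keep those with exactly 3 one-bits:
r=16=10000 popcount=1 -> skip
r=17=10001 popcount=2 -> skip
r=18=10010 popcount=2 -> skip
r=19=10011 popcount=3 -> KEEP
r=20=10100 popcount=2 -> skip
r=21=10101 popcount=3 -> KEEP
r=22=10110 popcount=3 -> KEEP
r=23=10111 popcount=4 -> skip
r=24=11000 popcount=2 -> skip
r=25=11001 popcount=3 -> KEEP
r=26=11010 popcount=3 -> KEEP
r=27=11011 popcount=4 -> skip
r=28=11100 popcount=3 -> KEEP
r=29=11101 popcount=4 -> skip
Kept rows: 19 21 22 25 26 28

Answer: 19 21 22 25 26 28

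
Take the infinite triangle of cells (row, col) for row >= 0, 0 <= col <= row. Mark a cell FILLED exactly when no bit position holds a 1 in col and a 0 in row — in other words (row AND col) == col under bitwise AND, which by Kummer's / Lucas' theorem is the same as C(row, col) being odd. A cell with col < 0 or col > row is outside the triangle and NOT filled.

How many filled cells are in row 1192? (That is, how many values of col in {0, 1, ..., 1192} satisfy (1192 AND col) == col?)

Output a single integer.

Answer: 16

Derivation:
1192 in binary = 10010101000
popcount(1192) = number of 1-bits in 10010101000 = 4
A col c satisfies (1192 AND c) == c iff every set bit of c is also set in 1192; each of the 4 set bits of 1192 can independently be on or off in c.
count = 2^4 = 16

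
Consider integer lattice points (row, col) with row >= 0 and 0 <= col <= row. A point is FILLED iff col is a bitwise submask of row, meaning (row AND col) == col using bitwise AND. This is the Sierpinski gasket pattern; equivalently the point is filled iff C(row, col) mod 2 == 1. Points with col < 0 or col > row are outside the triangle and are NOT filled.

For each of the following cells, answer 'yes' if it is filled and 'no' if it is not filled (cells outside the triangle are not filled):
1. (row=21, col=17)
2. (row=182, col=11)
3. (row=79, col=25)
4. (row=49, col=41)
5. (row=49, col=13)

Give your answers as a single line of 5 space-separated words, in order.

Answer: yes no no no no

Derivation:
(21,17): row=0b10101, col=0b10001, row AND col = 0b10001 = 17; 17 == 17 -> filled
(182,11): row=0b10110110, col=0b1011, row AND col = 0b10 = 2; 2 != 11 -> empty
(79,25): row=0b1001111, col=0b11001, row AND col = 0b1001 = 9; 9 != 25 -> empty
(49,41): row=0b110001, col=0b101001, row AND col = 0b100001 = 33; 33 != 41 -> empty
(49,13): row=0b110001, col=0b1101, row AND col = 0b1 = 1; 1 != 13 -> empty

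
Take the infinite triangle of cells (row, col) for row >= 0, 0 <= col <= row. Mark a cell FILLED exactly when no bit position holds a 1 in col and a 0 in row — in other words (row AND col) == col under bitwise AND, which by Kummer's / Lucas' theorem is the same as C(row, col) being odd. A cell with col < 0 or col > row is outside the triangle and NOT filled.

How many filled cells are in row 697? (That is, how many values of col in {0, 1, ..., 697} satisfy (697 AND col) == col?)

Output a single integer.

Answer: 64

Derivation:
697 in binary = 1010111001
popcount(697) = number of 1-bits in 1010111001 = 6
A col c satisfies (697 AND c) == c iff every set bit of c is also set in 697; each of the 6 set bits of 697 can independently be on or off in c.
count = 2^6 = 64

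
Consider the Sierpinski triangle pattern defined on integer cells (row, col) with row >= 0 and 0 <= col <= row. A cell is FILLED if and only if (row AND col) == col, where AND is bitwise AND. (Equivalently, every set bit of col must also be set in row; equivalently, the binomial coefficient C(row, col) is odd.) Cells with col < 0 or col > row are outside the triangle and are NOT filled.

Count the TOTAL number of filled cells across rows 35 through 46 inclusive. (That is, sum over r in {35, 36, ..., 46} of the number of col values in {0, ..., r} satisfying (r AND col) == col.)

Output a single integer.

r35=100011 pc3: +8 =8
r36=100100 pc2: +4 =12
r37=100101 pc3: +8 =20
r38=100110 pc3: +8 =28
r39=100111 pc4: +16 =44
r40=101000 pc2: +4 =48
r41=101001 pc3: +8 =56
r42=101010 pc3: +8 =64
r43=101011 pc4: +16 =80
r44=101100 pc3: +8 =88
r45=101101 pc4: +16 =104
r46=101110 pc4: +16 =120

Answer: 120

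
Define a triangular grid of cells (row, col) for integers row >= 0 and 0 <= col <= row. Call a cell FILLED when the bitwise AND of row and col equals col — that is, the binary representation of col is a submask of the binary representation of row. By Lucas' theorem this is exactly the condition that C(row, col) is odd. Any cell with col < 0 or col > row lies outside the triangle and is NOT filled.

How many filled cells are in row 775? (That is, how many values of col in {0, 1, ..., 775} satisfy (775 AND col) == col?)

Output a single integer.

Answer: 32

Derivation:
775 in binary = 1100000111
popcount(775) = number of 1-bits in 1100000111 = 5
A col c satisfies (775 AND c) == c iff every set bit of c is also set in 775; each of the 5 set bits of 775 can independently be on or off in c.
count = 2^5 = 32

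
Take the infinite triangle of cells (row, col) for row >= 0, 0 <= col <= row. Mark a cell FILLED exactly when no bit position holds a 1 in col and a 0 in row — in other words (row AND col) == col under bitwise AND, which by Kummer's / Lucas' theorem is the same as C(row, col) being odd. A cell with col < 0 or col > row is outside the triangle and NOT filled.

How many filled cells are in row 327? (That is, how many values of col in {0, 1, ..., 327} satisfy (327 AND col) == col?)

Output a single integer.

327 in binary = 101000111
popcount(327) = number of 1-bits in 101000111 = 5
A col c satisfies (327 AND c) == c iff every set bit of c is also set in 327; each of the 5 set bits of 327 can independently be on or off in c.
count = 2^5 = 32

Answer: 32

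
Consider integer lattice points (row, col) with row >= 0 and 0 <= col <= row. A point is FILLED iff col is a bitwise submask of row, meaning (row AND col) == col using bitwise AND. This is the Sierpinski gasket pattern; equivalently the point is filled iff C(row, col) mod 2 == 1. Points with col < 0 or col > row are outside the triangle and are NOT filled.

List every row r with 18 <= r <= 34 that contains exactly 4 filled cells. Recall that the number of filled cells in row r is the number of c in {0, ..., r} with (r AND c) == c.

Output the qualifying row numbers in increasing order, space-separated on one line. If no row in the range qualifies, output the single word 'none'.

Row r has 2^popcount(r) filled cells, so we need popcount(r) = log2(4) = 2.
Scan r = 18..34 and keep those with exactly 2 one-bits:
r=18=10010 popcount=2 -> KEEP
r=19=10011 popcount=3 -> skip
r=20=10100 popcount=2 -> KEEP
r=21=10101 popcount=3 -> skip
r=22=10110 popcount=3 -> skip
r=23=10111 popcount=4 -> skip
r=24=11000 popcount=2 -> KEEP
r=25=11001 popcount=3 -> skip
r=26=11010 popcount=3 -> skip
r=27=11011 popcount=4 -> skip
r=28=11100 popcount=3 -> skip
r=29=11101 popcount=4 -> skip
r=30=11110 popcount=4 -> skip
r=31=11111 popcount=5 -> skip
r=32=100000 popcount=1 -> skip
r=33=100001 popcount=2 -> KEEP
r=34=100010 popcount=2 -> KEEP
Kept rows: 18 20 24 33 34

Answer: 18 20 24 33 34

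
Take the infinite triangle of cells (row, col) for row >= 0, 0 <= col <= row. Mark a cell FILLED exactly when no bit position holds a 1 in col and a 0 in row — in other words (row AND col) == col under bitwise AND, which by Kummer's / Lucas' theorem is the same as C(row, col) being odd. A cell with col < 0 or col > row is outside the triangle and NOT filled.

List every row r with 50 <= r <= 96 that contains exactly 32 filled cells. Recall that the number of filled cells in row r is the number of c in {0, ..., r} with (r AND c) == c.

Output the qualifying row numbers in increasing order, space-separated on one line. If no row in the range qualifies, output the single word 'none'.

Answer: 55 59 61 62 79 87 91 93 94

Derivation:
Row r has 2^popcount(r) filled cells, so we need popcount(r) = log2(32) = 5.
Scan r = 50..96 and keep those with exactly 5 one-bits:
r=50=110010 popcount=3 -> skip
r=51=110011 popcount=4 -> skip
r=52=110100 popcount=3 -> skip
r=53=110101 popcount=4 -> skip
r=54=110110 popcount=4 -> skip
r=55=110111 popcount=5 -> KEEP
r=56=111000 popcount=3 -> skip
r=57=111001 popcount=4 -> skip
r=58=111010 popcount=4 -> skip
r=59=111011 popcount=5 -> KEEP
r=60=111100 popcount=4 -> skip
r=61=111101 popcount=5 -> KEEP
r=62=111110 popcount=5 -> KEEP
r=63=111111 popcount=6 -> skip
r=64=1000000 popcount=1 -> skip
r=65=1000001 popcount=2 -> skip
r=66=1000010 popcount=2 -> skip
r=67=1000011 popcount=3 -> skip
r=68=1000100 popcount=2 -> skip
r=69=1000101 popcount=3 -> skip
r=70=1000110 popcount=3 -> skip
r=71=1000111 popcount=4 -> skip
r=72=1001000 popcount=2 -> skip
r=73=1001001 popcount=3 -> skip
r=74=1001010 popcount=3 -> skip
r=75=1001011 popcount=4 -> skip
r=76=1001100 popcount=3 -> skip
r=77=1001101 popcount=4 -> skip
r=78=1001110 popcount=4 -> skip
r=79=1001111 popcount=5 -> KEEP
r=80=1010000 popcount=2 -> skip
r=81=1010001 popcount=3 -> skip
r=82=1010010 popcount=3 -> skip
r=83=1010011 popcount=4 -> skip
r=84=1010100 popcount=3 -> skip
r=85=1010101 popcount=4 -> skip
r=86=1010110 popcount=4 -> skip
r=87=1010111 popcount=5 -> KEEP
r=88=1011000 popcount=3 -> skip
r=89=1011001 popcount=4 -> skip
r=90=1011010 popcount=4 -> skip
r=91=1011011 popcount=5 -> KEEP
r=92=1011100 popcount=4 -> skip
r=93=1011101 popcount=5 -> KEEP
r=94=1011110 popcount=5 -> KEEP
r=95=1011111 popcount=6 -> skip
r=96=1100000 popcount=2 -> skip
Kept rows: 55 59 61 62 79 87 91 93 94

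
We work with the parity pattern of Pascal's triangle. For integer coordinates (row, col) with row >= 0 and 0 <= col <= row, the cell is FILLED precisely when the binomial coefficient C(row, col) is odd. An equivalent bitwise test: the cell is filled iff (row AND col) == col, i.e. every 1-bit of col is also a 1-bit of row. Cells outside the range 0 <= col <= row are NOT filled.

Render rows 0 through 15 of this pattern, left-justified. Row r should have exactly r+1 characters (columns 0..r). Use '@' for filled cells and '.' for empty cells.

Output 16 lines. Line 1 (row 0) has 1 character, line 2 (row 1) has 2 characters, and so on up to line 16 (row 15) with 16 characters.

r0=0: @
r1=1: @@
r2=10: @.@
r3=11: @@@@
r4=100: @...@
r5=101: @@..@@
r6=110: @.@.@.@
r7=111: @@@@@@@@
r8=1000: @.......@
r9=1001: @@......@@
r10=1010: @.@.....@.@
r11=1011: @@@@....@@@@
r12=1100: @...@...@...@
r13=1101: @@..@@..@@..@@
r14=1110: @.@.@.@.@.@.@.@
r15=1111: @@@@@@@@@@@@@@@@

Answer: @
@@
@.@
@@@@
@...@
@@..@@
@.@.@.@
@@@@@@@@
@.......@
@@......@@
@.@.....@.@
@@@@....@@@@
@...@...@...@
@@..@@..@@..@@
@.@.@.@.@.@.@.@
@@@@@@@@@@@@@@@@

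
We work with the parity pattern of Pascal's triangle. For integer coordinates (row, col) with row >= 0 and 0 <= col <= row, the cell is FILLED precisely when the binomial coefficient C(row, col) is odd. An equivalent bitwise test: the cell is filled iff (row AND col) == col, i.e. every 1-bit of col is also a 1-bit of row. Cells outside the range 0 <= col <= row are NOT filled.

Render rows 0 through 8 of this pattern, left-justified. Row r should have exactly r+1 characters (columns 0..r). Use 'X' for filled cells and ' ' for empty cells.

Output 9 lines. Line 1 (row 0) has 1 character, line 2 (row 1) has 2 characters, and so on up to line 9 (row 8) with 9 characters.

Answer: X
XX
X X
XXXX
X   X
XX  XX
X X X X
XXXXXXXX
X       X

Derivation:
r0=0: X
r1=1: XX
r2=10: X X
r3=11: XXXX
r4=100: X   X
r5=101: XX  XX
r6=110: X X X X
r7=111: XXXXXXXX
r8=1000: X       X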